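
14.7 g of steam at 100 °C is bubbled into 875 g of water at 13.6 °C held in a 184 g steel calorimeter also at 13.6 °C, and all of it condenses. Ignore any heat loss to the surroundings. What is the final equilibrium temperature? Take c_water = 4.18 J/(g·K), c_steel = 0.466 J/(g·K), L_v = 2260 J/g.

T_f ≈ 23.7 °C

Sum of m c ΔT and latent-heat terms is zero:
latent heat released on condensation: 14.7·2260 = 33222
  condensate cools 100→T: 14.7·4.18·(T − 100) = 61.45(T − 100)
  original water: 3657.5(T − 13.6)
  steel cup: 184·0.466·(T − 13.6) = 85.74(T − 13.6)
3804.7 T = 33222 + 6144.6 + 50908 = 90275
T ≈ 23.73 °C (< 100 °C, so full condensation is consistent).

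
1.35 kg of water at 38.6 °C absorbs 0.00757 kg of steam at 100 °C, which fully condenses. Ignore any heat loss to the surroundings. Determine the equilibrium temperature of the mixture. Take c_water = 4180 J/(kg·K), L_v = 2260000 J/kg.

Net heat exchanged in the isolated system is zero:
latent heat released on condensation: 0.00757·2260000 = 17108; condensate cools 100→T: 0.00757·4180·(T − 100) = 31.64(T − 100); water warms: 1.35·4180·(T − 38.6) = 5643(T − 38.6)
5674.6 T = 17108 + 3164.3 + 217820 = 238092
T ≈ 41.96 °C (< 100 °C, so full condensation is consistent).

T_f ≈ 42.0 °C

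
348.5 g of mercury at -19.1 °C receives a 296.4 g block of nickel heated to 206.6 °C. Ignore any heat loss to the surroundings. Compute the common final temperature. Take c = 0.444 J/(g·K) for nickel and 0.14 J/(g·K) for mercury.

Net heat exchanged in the isolated system is zero:
296.4×0.444×(T − 206.6) + 348.5×0.14×(T − (-19.1)) = 0
131.6(T − 206.6) + 48.79(T − (-19.1)) = 0
180.39 T = 26257
T ≈ 145.56 °C

T_f ≈ 145.6 °C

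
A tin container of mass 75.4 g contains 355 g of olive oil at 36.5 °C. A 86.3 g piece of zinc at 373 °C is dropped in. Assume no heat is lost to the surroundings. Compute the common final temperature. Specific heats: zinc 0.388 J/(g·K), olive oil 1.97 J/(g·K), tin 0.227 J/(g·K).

Net heat exchanged in the isolated system is zero:
86.3×0.388×(T − 373) + 355×1.97×(T − 36.5) + 75.4×0.227×(T − 36.5) = 0
33.48(T − 373) + 699.35(T − 36.5) + 17.12(T − 36.5) = 0
749.95 T = 38641
T = 38641 / 749.95 = 51.5 °C

T_f ≈ 51.5 °C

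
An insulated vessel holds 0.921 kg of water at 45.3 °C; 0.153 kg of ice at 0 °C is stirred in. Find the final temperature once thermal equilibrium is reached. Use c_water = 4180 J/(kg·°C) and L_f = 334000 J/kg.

T_f ≈ 27.5 °C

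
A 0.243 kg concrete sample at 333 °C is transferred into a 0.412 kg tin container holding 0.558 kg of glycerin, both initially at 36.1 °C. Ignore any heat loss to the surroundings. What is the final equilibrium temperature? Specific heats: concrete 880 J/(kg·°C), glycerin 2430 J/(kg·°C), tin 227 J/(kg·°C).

Net heat exchanged in the isolated system is zero:
0.243×880×(T − 333) + 0.558×2430×(T − 36.1) + 0.412×227×(T − 36.1) = 0
213.84(T − 333) + 1355.9(T − 36.1) + 93.52(T − 36.1) = 0
(213.84 + 1355.9 + 93.52) T = 213.84×333 + 1355.9×36.1 + 93.52×36.1
T = 123534 / 1663.3 = 74.3 °C

T_f ≈ 74.3 °C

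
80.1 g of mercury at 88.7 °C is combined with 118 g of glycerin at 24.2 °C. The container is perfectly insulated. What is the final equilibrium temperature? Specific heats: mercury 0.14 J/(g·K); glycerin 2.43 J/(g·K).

Heat gained plus heat lost sum to zero:
80.1·0.14·(T − 88.7) + 118·2.43·(T − 24.2) = 0
11.21(T − 88.7) + 286.74(T − 24.2) = 0
(11.21 + 286.74) T = 11.21·88.7 + 286.74·24.2
T = 7933.8/297.95 ≈ 26.63 °C

T_f ≈ 26.6 °C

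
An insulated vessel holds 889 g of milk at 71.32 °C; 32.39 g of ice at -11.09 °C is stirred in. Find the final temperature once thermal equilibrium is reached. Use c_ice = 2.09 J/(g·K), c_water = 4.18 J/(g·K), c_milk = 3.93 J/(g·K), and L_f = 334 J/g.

T_f ≈ 65.5 °C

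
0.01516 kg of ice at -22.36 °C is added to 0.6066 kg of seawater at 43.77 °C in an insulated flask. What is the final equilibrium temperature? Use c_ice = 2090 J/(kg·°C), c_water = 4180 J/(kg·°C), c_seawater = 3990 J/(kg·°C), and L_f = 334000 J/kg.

Sum of m c ΔT and latent-heat terms is zero:
warm ice to 0 °C: 0.01516·2090·(0 − (-22.36)) = 708.46; fusion: m_ice L_f = 0.01516·334000 = 5063.4; meltwater 0→T: 0.01516·4180·T = 63.37 T; seawater cools: 0.6066·3990·(T − 43.77) = 2420.3(T − 43.77)
2483.7 T = 105938 − 5771.9 = 100166
T ≈ 40.33 °C. Since T > 0 °C, the all-ice-melts assumption holds.

T_f ≈ 40.3 °C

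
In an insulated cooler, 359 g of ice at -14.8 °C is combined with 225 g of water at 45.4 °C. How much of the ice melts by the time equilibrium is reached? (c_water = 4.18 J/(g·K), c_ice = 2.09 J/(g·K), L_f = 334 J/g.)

m_melted ≈ 94.6 g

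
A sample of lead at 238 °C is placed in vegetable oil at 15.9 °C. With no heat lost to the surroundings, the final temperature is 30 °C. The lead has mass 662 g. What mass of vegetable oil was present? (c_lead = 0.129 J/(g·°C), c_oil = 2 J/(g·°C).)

Heat lost by the lead = heat gained by the oil:
662·0.129·(238 − 30) = m·2·(30 − 15.9)
28.2 m = 17763  ⇒  m ≈ 629.9 g

m ≈ 630 g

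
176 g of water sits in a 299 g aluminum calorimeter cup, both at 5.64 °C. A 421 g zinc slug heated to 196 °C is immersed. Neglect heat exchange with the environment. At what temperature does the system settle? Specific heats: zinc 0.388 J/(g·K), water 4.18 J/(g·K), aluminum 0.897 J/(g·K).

T_f ≈ 32.3 °C

Taking heat into each body as positive, Σ m c ΔT = 0:
421×0.388×(T − 196) + 176×4.18×(T − 5.64) + 299×0.897×(T − 5.64) = 0
1167.2 T = 37678
T = 37678/1167.2 ≈ 32.28 °C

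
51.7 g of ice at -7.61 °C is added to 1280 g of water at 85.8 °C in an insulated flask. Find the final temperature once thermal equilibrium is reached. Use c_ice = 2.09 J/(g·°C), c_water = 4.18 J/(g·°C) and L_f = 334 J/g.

T_f ≈ 79.2 °C

Conservation of energy gives ΣQ = 0:
ice -7.61→0 °C: 51.7·2.09·7.61 = 822.28; fusion: m_ice L_f = 51.7·334 = 17268; meltwater 0→T: 51.7·4.18·T = 216.11 T; water cools: 1280·4.18·(T − 85.8) = 5350.4(T − 85.8)
5566.5 T = 459064 − 18090 = 440974
T ≈ 79.22 °C. Since T > 0 °C, the all-ice-melts assumption holds.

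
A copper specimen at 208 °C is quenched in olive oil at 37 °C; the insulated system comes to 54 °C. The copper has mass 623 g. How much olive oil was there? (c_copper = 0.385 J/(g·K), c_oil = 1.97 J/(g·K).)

|Q_copper| = |Q_oil|:
623·0.385·(208 − 54) = m·1.97·(54 − 37)
33.49 m = 36938  ⇒  m ≈ 1103 g

m ≈ 1100 g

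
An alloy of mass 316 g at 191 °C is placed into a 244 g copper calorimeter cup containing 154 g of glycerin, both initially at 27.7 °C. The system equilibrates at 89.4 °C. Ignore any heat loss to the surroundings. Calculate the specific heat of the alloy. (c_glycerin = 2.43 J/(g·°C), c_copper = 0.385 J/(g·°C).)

c ≈ 0.9 J/(g·°C)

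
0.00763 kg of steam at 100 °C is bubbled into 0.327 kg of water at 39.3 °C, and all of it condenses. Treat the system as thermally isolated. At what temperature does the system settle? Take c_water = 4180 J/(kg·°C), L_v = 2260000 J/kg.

T_f ≈ 53.0 °C

Energy balance with sensible and latent terms:
condense steam: −0.00763×2260000 = −17244; condensate cools 100→T: 0.00763×4180×(T − 100) = 31.89(T − 100); original water: 1366.9(T − 39.3)
1398.8 T = 17244 + 3189.3 + 53718 = 74151
T ≈ 53.01 °C — below 100 °C, confirming all the steam condensed.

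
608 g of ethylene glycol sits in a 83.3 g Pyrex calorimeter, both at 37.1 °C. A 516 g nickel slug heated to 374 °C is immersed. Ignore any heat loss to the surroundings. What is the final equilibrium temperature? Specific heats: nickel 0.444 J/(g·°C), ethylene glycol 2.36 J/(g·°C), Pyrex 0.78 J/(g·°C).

T_f ≈ 81.7 °C

Setting the total heat transfer to zero:
516*0.444*(T − 374) + 608*2.36*(T − 37.1) + 83.3*0.78*(T − 37.1) = 0
1729 T = 141329
T ≈ 81.74 °C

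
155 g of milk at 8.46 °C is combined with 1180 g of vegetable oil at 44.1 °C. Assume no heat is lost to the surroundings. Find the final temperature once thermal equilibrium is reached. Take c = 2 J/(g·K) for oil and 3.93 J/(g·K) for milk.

T_f ≈ 36.8 °C

T_f = Σ m_i c_i T_i / Σ m_i c_i:
T_f = (2360*44.1 + 609.15*8.46) / (2360 + 609.15)
    = 109229 / 2969.2 ≈ 36.79 °C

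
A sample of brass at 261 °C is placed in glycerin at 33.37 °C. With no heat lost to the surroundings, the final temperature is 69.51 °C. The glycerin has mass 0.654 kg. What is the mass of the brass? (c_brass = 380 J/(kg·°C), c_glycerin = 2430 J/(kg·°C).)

|Q_brass| = |Q_glycerin|:
m·380·(261 − 69.51) = 0.654·2430·(69.51 − 33.37)
72766 m = 57434  ⇒  m ≈ 0.7893 kg

m ≈ 0.789 kg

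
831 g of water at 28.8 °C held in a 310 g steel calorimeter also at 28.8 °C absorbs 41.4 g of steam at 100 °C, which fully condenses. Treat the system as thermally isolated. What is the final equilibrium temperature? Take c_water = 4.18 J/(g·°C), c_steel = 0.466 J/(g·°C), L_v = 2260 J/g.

Taking heat into each body as positive, Σ m c ΔT = 0:
steam→water at 100 °C releases m L_v = 41.4×2260 = 93564; condensed water 100 °C→T: 173.05(T − 100); original water: 3473.6(T − 28.8); cup: 144.46(T − 28.8)
3791.1 T = 93564 + 17305 + 104200 = 215069
T ≈ 56.73 °C (< 100 °C, so full condensation is consistent).

T_f ≈ 56.7 °C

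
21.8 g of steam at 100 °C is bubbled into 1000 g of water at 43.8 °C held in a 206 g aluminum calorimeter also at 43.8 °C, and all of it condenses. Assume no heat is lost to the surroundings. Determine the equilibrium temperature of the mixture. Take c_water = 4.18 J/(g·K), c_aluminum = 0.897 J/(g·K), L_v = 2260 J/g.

Energy conservation, ΣQ = 0:
condense steam: −21.8·2260 = −49268; condensed water 100 °C→T: 91.12(T − 100); water warms: 1000·4.18·(T − 43.8) = 4180(T − 43.8); aluminum cup: 206·0.897·(T − 43.8) = 184.78(T − 43.8)
4455.9 T = 49268 + 9112.4 + 191177 = 249558
T ≈ 56.01 °C, under the boiling point, so the assumption holds.

T_f ≈ 56.0 °C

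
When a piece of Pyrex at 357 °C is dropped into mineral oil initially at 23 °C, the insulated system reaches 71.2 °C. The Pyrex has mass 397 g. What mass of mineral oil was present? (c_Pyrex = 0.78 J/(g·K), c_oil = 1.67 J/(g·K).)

m ≈ 1100 g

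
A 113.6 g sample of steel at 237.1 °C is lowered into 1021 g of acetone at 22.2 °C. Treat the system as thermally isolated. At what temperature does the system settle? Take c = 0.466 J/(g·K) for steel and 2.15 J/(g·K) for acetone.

T_f ≈ 27.3 °C

T_f = Σ m_i c_i T_i / Σ m_i c_i:
T_f = (52.94*237.1 + 2195.2*22.2) / (52.94 + 2195.2)
    = 61284 / 2248.1 ≈ 27.26 °C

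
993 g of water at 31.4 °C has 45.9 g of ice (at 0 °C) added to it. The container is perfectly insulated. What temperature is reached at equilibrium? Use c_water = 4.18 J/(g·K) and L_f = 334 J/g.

Energy balance with sensible and latent terms:
latent heat to melt: 45.9·334 = 15331; warm the meltwater: 191.86 T; water cools: 993·4.18·(T − 31.4) = 4150.7(T − 31.4)
4342.6 T = 130333 − 15331 = 115003
T ≈ 26.48 °C — above 0 °C, consistent with complete melting.

T_f ≈ 26.5 °C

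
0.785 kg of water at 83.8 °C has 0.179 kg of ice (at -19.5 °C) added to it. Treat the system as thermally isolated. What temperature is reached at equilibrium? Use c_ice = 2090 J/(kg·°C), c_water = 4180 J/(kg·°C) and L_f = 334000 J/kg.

T_f ≈ 51.6 °C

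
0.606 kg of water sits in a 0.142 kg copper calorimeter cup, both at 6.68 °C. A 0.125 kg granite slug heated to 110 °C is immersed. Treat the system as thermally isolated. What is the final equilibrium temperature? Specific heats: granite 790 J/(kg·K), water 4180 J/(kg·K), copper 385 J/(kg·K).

T_f ≈ 10.5 °C

T_f is the heat-capacity-weighted average of the initial temperatures:
T_f = (98.75×110 + 2533.1×6.68 + 54.67×6.68) / (98.75 + 2533.1 + 54.67)
    = 28149 / 2686.5 ≈ 10.48 °C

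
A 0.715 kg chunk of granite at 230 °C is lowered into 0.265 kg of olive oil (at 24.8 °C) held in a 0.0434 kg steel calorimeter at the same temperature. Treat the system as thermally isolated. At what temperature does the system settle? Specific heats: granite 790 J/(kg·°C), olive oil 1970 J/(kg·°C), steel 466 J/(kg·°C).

T_f ≈ 129.5 °C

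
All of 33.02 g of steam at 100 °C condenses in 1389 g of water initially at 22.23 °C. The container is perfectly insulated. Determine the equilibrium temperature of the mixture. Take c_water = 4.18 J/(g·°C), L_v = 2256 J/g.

T_f ≈ 36.6 °C

Setting the total heat transfer to zero:
condense steam: −33.02×2256 = −74493
  condensed water 100 °C→T: 138.02(T − 100)
  original water: 5806(T − 22.23)
5944 T = 74493 + 13802 + 129068 = 217363
T ≈ 36.57 °C, under the boiling point, so the assumption holds.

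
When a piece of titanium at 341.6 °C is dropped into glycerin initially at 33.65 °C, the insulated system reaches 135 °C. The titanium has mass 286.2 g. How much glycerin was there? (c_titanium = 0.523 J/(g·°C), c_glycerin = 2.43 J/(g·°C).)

|Q_titanium| = |Q_glycerin|:
286.2·0.523·(341.6 − 135) = m·2.43·(135 − 33.65)
246.28 m = 30924  ⇒  m ≈ 125.6 g

m ≈ 126 g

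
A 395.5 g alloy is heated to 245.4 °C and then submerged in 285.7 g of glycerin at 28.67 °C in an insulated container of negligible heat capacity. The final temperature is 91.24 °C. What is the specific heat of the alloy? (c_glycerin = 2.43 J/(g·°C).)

Heat lost by the alloy = heat gained by the glycerin:
395.5×c×(245.4 − 91.24) = 285.7×2.43×(91.24 − 28.67)
60970 c = 43439  ⇒  c ≈ 0.7125 J/(g·°C)

c ≈ 0.712 J/(g·°C)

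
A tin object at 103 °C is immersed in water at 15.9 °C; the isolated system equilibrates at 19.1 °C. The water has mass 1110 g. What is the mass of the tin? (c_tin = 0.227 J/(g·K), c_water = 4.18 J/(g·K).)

Heat gained plus heat lost sum to zero:
m·0.227·(19.1 − 103) + 1110·4.18·(19.1 − 15.9) = 0
-19.05 m = -14847
m = -14847/-19.05 ≈ 779.6 g

m ≈ 780 g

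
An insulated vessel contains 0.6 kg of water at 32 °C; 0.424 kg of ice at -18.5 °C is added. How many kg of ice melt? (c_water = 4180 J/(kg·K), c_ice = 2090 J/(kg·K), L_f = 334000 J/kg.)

Heat available from the water dropping to 0 °C: 0.6×4180×32 = 80256 J.
Warming the ice to 0 °C takes 0.424×2090×18.5 = 16394 J, leaving 63862 J for melting.
Melting all 0.424 kg of ice would need 0.424×334000 = 141616 J.
That's not enough to melt it all — equilibrium is at 0 °C with ice remaining.
m_melt = 63862 / L_f = 0.1912 kg.

m_melted ≈ 0.191 kg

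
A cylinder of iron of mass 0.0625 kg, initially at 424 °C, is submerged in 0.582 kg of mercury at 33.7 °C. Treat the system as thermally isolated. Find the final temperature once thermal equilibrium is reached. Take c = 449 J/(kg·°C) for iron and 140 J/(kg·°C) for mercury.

T_f ≈ 133.7 °C

T_f is the heat-capacity-weighted average of the initial temperatures:
T_f = (28.06*424 + 81.48*33.7) / (28.06 + 81.48)
    = 14644 / 109.54 ≈ 133.69 °C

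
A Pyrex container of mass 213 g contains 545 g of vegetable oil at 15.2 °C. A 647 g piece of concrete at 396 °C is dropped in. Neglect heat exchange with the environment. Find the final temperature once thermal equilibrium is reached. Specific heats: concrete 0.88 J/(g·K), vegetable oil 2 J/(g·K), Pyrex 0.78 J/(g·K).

With ΣQ=0 the equilibrium temperature is the m·c-weighted mean:
T_f = (569.36×396 + 1090×15.2 + 166.14×15.2) / (569.36 + 1090 + 166.14)
    = 244560 / 1825.5 ≈ 133.97 °C

T_f ≈ 134.0 °C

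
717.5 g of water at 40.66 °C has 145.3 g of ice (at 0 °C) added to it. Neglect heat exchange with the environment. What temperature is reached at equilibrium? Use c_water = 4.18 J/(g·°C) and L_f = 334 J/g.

Energy balance with sensible and latent terms:
melt ice: 145.3·334 = 48530; warm the meltwater: 607.35 T; water cools: 717.5·4.18·(T − 40.66) = 2999.1(T − 40.66)
3606.5 T = 121945 − 48530 = 73415
T ≈ 20.36 °C (positive, so assuming full melt was valid).

T_f ≈ 20.4 °C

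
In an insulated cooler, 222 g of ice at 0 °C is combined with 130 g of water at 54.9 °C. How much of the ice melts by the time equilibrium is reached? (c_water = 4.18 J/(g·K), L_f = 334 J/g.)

m_melted ≈ 89.3 g

Water can give up m c ΔT = 130×4.18×54.9 = 29833 J before reaching 0 °C.
Fully melting the ice requires m_ice L_f = 222×334 = 74148 J.
Since 29833 < 74148 J, not all the ice melts; equilibrium is at 0 °C.
m_melted×334 = 29833  ⇒  m_melted ≈ 89.32 g.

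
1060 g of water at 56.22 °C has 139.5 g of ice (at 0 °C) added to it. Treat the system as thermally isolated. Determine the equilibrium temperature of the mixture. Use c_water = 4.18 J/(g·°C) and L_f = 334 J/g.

Sum of m c ΔT and latent-heat terms is zero:
fusion: m_ice L_f = 139.5·334 = 46593
  meltwater 0→T: 139.5·4.18·T = 583.11 T
  water: 4430.8(T − 56.22)
5013.9 T = 249100 − 46593 = 202507
T ≈ 40.39 °C. Since T > 0 °C, the all-ice-melts assumption holds.

T_f ≈ 40.4 °C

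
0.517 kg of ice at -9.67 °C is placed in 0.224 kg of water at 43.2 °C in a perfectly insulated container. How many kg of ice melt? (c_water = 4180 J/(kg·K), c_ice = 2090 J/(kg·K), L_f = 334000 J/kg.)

Heat available from the water dropping to 0 °C: 0.224·4180·43.2 = 40449 J.
Warming the ice to 0 °C takes 0.517·2090·9.67 = 10449 J, leaving 30000 J for melting.
To melt every bit of ice: 0.517·334000 = 172678 J.
30000 J < 172678 J, so only part of the ice melts and the system sits at 0 °C.
Mass melted = 30000/334000 ≈ 0.08982 kg.

m_melted ≈ 0.0898 kg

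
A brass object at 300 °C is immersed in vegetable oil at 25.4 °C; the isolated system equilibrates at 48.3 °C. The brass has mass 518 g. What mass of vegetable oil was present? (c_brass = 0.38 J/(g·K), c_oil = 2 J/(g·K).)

m ≈ 1080 g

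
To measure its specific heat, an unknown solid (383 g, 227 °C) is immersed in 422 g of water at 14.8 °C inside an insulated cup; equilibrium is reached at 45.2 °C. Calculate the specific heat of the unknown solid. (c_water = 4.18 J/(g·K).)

c ≈ 0.77 J/(g·K)

Heat lost by the unknown solid = heat gained by the water:
383×c×(227 − 45.2) = 422×4.18×(45.2 − 14.8)
69629 c = 53624  ⇒  c ≈ 0.7701 J/(g·K)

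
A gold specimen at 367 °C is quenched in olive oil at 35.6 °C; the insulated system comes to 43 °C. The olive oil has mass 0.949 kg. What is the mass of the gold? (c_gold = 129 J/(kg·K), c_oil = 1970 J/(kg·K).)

Energy conservation, ΣQ = 0:
m×129×(43 − 367) + 0.949×1970×(43 − 35.6) = 0
-41796 m = -13835
m = -13835/-41796 ≈ 0.331 kg

m ≈ 0.331 kg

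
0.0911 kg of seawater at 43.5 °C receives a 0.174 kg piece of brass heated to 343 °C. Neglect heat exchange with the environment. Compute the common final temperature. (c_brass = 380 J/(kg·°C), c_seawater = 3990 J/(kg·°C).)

Heat gained plus heat lost sum to zero:
0.174·380·(T − 343) + 0.0911·3990·(T − 43.5) = 0
66.12(T − 343) + 363.49(T − 43.5) = 0
429.61 T = 38491
T = 38491/429.61 ≈ 89.60 °C

T_f ≈ 89.6 °C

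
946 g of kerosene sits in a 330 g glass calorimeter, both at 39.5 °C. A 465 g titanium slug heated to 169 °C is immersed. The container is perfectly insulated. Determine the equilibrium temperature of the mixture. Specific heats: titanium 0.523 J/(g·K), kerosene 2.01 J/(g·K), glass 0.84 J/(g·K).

Net heat exchanged in the isolated system is zero:
465*0.523*(T − 169) + 946*2.01*(T − 39.5) + 330*0.84*(T − 39.5) = 0
243.2(T − 169) + 1901.5(T − 39.5) + 277.2(T − 39.5) = 0
2421.9 T = 127157
T = 127157/2421.9 ≈ 52.50 °C

T_f ≈ 52.5 °C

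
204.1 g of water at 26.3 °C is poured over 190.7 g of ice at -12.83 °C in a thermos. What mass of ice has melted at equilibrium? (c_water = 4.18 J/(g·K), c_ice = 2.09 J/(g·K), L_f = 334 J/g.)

m_melted ≈ 51.9 g

Cooling the water to 0 °C releases 204.1·4.18·26.3 = 22438 J.
Warming the ice to 0 °C takes 190.7·2.09·12.83 = 5113.6 J, leaving 17324 J for melting.
Fully melting the ice requires m_ice L_f = 190.7·334 = 63694 J.
Since 17324 < 63694 J, not all the ice melts; equilibrium is at 0 °C.
m_melt = 17324 / L_f = 51.87 g.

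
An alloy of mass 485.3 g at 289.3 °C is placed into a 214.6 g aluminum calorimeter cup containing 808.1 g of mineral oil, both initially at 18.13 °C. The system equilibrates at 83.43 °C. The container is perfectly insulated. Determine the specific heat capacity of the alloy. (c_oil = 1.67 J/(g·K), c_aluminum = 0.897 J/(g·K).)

c ≈ 1.01 J/(g·K)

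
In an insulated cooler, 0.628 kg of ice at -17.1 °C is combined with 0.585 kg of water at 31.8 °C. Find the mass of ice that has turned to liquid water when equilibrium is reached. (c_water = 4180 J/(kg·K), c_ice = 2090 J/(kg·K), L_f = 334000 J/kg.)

Water can give up m c ΔT = 0.585·4180·31.8 = 77761 J before reaching 0 °C.
Warming the ice to 0 °C takes 0.628·2090·17.1 = 22444 J, leaving 55316 J for melting.
To melt every bit of ice: 0.628·334000 = 209752 J.
That's not enough to melt it all — equilibrium is at 0 °C with ice remaining.
Mass melted = 55316/334000 ≈ 0.1656 kg.

m_melted ≈ 0.166 kg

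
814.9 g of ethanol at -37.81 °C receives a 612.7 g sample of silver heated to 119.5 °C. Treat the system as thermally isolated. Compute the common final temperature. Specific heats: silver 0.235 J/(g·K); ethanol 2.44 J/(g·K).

Set heat shed by the hot body equal to heat absorbed by the cold body:
612.7×0.235×(119.5 − T) = 814.9×2.44×(T − (-37.81))
143.98(119.5 − T) = 1988.4(T − (-37.81))
2132.3 T = -57974  ⇒  T ≈ -27.19 °C

T_f ≈ -27.2 °C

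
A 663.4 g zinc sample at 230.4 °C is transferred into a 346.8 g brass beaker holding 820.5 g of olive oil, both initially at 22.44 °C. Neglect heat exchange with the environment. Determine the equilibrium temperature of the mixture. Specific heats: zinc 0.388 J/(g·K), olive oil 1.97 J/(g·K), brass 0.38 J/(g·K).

T_f ≈ 49.1 °C

Taking heat into each body as positive, Σ m c ΔT = 0:
663.4×0.388×(T − 230.4) + 820.5×1.97×(T − 22.44) + 346.8×0.38×(T − 22.44) = 0
2005.6 T = 98534
T = 98534/2005.6 ≈ 49.13 °C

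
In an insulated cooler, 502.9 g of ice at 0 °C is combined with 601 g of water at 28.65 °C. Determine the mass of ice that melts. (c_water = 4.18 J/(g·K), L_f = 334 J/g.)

Heat available from the water dropping to 0 °C: 601·4.18·28.65 = 71974 J.
Melting all 502.9 g of ice would need 502.9·334 = 167969 J.
Since 71974 < 167969 J, not all the ice melts; equilibrium is at 0 °C.
Mass melted = 71974/334 ≈ 215.5 g.

m_melted ≈ 215 g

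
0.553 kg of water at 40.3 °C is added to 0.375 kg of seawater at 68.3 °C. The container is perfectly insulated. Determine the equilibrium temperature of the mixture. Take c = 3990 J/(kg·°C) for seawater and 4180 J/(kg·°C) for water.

T_f ≈ 51.3 °C

Set heat shed by the hot body equal to heat absorbed by the cold body:
0.375·3990·(68.3 − T) = 0.553·4180·(T − 40.3)
1496.2(68.3 − T) = 2311.5(T − 40.3)
3807.8 T = 195349  ⇒  T ≈ 51.30 °C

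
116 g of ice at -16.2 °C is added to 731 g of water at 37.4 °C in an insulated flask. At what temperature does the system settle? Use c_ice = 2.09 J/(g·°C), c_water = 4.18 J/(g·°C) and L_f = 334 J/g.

Setting the total heat transfer to zero:
warm ice to 0 °C: 116×2.09×(0 − (-16.2)) = 3927.5
  latent heat to melt: 116×334 = 38744
  meltwater 0→T: 116×4.18×T = 484.88 T
  water cools: 731×4.18×(T − 37.4) = 3055.6(T − 37.4)
3540.5 T = 114279 − 42672 = 71607
T ≈ 20.23 °C — above 0 °C, consistent with complete melting.

T_f ≈ 20.2 °C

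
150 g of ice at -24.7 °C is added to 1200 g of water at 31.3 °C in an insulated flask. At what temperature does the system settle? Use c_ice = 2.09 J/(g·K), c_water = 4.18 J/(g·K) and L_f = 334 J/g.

T_f ≈ 17.6 °C

Let T be the final temperature. ΣQ_i = 0:
ice -24.7→0 °C: 150×2.09×24.7 = 7743.4; fusion: m_ice L_f = 150×334 = 50100; warm the meltwater: 627 T; water cools: 1200×4.18×(T − 31.3) = 5016(T − 31.3)
5643 T = 157001 − 57843 = 99157
T ≈ 17.57 °C (positive, so assuming full melt was valid).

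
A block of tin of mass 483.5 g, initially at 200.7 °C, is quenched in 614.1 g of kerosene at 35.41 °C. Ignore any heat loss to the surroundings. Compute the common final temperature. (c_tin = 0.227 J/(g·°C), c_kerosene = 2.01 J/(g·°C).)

Taking heat into each body as positive, Σ m c ΔT = 0:
483.5*0.227*(T − 200.7) + 614.1*2.01*(T − 35.41) = 0
109.75(T − 200.7) + 1234.3(T − 35.41) = 0
(109.75 + 1234.3) T = 109.75*200.7 + 1234.3*35.41
T ≈ 48.91 °C

T_f ≈ 48.9 °C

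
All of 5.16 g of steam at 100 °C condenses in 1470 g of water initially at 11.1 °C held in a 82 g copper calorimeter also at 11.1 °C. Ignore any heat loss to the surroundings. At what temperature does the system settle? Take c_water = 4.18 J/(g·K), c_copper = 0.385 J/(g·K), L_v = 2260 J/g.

Taking heat into each body as positive, Σ m c ΔT = 0:
condense steam: −5.16×2260 = −11662; condensed water 100 °C→T: 21.57(T − 100); water warms: 1470×4.18×(T − 11.1) = 6144.6(T − 11.1); copper cup: 82×0.385×(T − 11.1) = 31.57(T − 11.1)
6197.7 T = 11662 + 2156.9 + 68555 = 82374
T ≈ 13.29 °C (< 100 °C, so full condensation is consistent).

T_f ≈ 13.3 °C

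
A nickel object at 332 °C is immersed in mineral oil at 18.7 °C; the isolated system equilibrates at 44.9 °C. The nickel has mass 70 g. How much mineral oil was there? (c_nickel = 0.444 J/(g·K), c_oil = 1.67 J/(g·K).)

m ≈ 204 g

Taking heat into each body as positive, Σ m c ΔT = 0:
70·0.444·(44.9 − 332) + m·1.67·(44.9 − 18.7) = 0
43.75 m = 8923.1
m = 8923.1/43.75 ≈ 203.9 g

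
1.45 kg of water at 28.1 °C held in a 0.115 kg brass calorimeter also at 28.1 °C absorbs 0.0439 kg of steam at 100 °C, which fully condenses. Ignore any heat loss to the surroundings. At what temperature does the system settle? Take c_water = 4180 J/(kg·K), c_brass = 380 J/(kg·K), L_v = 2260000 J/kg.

Let T be the final temperature. ΣQ_i = 0:
latent heat released on condensation: 0.0439×2260000 = 99214; condensed water 100 °C→T: 183.5(T − 100); water warms: 1.45×4180×(T − 28.1) = 6061(T − 28.1); brass cup: 0.115×380×(T − 28.1) = 43.7(T − 28.1)
6288.2 T = 99214 + 18350 + 171542 = 289106
T ≈ 45.98 °C — below 100 °C, confirming all the steam condensed.

T_f ≈ 46.0 °C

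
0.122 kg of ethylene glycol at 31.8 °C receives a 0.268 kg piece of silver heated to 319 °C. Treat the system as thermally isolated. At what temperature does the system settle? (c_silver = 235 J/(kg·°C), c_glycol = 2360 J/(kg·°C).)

Net heat exchanged in the isolated system is zero:
0.268*235*(T − 319) + 0.122*2360*(T − 31.8) = 0
350.9 T = 29246
T ≈ 83.35 °C

T_f ≈ 83.3 °C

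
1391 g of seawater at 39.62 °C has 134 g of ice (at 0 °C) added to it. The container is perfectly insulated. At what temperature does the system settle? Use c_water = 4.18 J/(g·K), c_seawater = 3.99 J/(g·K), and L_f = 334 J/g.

T_f ≈ 28.7 °C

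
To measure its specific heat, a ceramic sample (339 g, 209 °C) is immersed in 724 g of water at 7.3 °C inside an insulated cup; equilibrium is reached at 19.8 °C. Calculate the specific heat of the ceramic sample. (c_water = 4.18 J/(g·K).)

c ≈ 0.59 J/(g·K)

m_s c (T_s − T_f) = m_water c_water (T_f − T_0):
339·c·(209 − 19.8) = 724·4.18·(19.8 − 7.3)
64139 c = 37829  ⇒  c ≈ 0.5898 J/(g·K)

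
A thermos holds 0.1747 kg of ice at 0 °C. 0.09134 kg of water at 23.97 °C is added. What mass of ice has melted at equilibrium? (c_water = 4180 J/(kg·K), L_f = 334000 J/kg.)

Water can give up m c ΔT = 0.09134·4180·23.97 = 9151.8 J before reaching 0 °C.
To melt every bit of ice: 0.1747·334000 = 58350 J.
That's not enough to melt it all — equilibrium is at 0 °C with ice remaining.
m_melt = 9151.8 / L_f = 0.0274 kg.

m_melted ≈ 0.0274 kg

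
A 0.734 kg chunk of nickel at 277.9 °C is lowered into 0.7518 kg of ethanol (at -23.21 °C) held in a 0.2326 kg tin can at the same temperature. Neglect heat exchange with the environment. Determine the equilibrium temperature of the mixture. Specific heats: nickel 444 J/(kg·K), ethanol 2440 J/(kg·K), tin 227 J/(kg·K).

T_f ≈ 21.1 °C

Net heat exchanged in the isolated system is zero:
0.734×444×(T − 277.9) + 0.7518×2440×(T − (-23.21)) + 0.2326×227×(T − (-23.21)) = 0
325.9(T − 277.9) + 1834.4(T − (-23.21)) + 52.8(T − (-23.21)) = 0
(325.9 + 1834.4 + 52.8) T = 325.9×277.9 + 1834.4×(-23.21) + 52.8×(-23.21)
T = 46765 / 2213.1 = 21.1 °C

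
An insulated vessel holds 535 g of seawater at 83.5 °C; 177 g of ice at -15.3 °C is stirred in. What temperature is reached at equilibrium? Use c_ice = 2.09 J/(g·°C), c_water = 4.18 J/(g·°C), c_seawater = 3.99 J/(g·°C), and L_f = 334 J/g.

T_f ≈ 39.5 °C

Sum of m c ΔT and latent-heat terms is zero:
ice -15.3→0 °C: 177·2.09·15.3 = 5659.9; latent heat to melt: 177·334 = 59118; warm the meltwater: 739.86 T; seawater cools: 535·3.99·(T − 83.5) = 2134.7(T − 83.5)
2874.5 T = 178243 − 64778 = 113465
T ≈ 39.47 °C — above 0 °C, consistent with complete melting.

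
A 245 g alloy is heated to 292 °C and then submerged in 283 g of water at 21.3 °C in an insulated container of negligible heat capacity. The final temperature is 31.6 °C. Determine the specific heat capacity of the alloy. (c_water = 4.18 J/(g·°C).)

m_s c (T_s − T_f) = m_water c_water (T_f − T_0):
245×c×(292 − 31.6) = 283×4.18×(31.6 − 21.3)
63798 c = 12184  ⇒  c ≈ 0.191 J/(g·°C)

c ≈ 0.191 J/(g·°C)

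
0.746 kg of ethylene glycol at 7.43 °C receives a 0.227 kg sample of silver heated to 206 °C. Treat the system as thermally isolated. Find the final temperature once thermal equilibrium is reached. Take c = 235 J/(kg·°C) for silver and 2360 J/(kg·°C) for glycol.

Let T be the final temperature. ΣQ_i = 0:
0.227·235·(T − 206) + 0.746·2360·(T − 7.43) = 0
53.34(T − 206) + 1760.6(T − 7.43) = 0
(53.34 + 1760.6) T = 53.34·206 + 1760.6·7.43
T = 24070 / 1813.9 = 13.3 °C

T_f ≈ 13.3 °C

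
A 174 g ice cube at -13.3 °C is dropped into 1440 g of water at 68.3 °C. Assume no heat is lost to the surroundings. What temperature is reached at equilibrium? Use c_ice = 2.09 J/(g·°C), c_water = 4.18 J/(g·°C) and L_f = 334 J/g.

T_f ≈ 51.6 °C

Let T be the final temperature. ΣQ_i = 0:
warm ice to 0 °C: 174×2.09×(0 − (-13.3)) = 4836.7; fusion: m_ice L_f = 174×334 = 58116; warm the meltwater: 727.32 T; water: 6019.2(T − 68.3)
6746.5 T = 411111 − 62953 = 348159
T ≈ 51.61 °C — above 0 °C, consistent with complete melting.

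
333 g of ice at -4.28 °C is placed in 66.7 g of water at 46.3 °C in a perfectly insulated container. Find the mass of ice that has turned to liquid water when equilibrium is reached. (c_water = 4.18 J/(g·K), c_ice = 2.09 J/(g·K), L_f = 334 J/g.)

Cooling the water to 0 °C releases 66.7×4.18×46.3 = 12909 J.
Of that, 333×2.09×4.28 = 2978.8 J goes to bring the ice to 0 °C, leaving 9930 J.
Melting all 333 g of ice would need 333×334 = 111222 J.
9930 J < 111222 J, so only part of the ice melts and the system sits at 0 °C.
m_melt = 9930 / L_f = 29.73 g.

m_melted ≈ 29.7 g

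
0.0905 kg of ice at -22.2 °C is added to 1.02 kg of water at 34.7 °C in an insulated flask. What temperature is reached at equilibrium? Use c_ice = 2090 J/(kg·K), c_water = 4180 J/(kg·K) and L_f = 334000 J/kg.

Energy balance with sensible and latent terms:
warm ice to 0 °C: 0.0905·2090·(0 − (-22.2)) = 4199; fusion: m_ice L_f = 0.0905·334000 = 30227; warm the meltwater: 378.29 T; water cools: 1.02·4180·(T − 34.7) = 4263.6(T − 34.7)
4641.9 T = 147947 − 34426 = 113521
T ≈ 24.46 °C. Since T > 0 °C, the all-ice-melts assumption holds.

T_f ≈ 24.5 °C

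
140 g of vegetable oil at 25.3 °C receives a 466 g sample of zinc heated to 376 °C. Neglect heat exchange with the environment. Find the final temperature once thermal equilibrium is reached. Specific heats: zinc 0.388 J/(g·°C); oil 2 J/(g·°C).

T_f ≈ 162.9 °C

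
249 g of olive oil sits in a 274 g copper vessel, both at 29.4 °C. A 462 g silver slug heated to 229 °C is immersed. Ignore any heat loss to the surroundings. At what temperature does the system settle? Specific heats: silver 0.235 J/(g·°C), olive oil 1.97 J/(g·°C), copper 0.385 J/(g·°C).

With ΣQ=0 the equilibrium temperature is the m·c-weighted mean:
T_f = (108.57×229 + 490.53×29.4 + 105.49×29.4) / (108.57 + 490.53 + 105.49)
    = 42386 / 704.59 ≈ 60.16 °C

T_f ≈ 60.2 °C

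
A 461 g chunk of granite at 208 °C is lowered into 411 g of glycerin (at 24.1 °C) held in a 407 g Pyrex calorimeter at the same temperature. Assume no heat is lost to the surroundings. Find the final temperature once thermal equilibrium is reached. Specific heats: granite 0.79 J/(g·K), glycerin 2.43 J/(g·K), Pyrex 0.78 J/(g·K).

T_f ≈ 64.0 °C

Energy conservation, ΣQ = 0:
461×0.79×(T − 208) + 411×2.43×(T − 24.1) + 407×0.78×(T − 24.1) = 0
(364.19 + 998.73 + 317.46) T = 364.19×208 + 998.73×24.1 + 317.46×24.1
T = 107472 / 1680.4 = 64 °C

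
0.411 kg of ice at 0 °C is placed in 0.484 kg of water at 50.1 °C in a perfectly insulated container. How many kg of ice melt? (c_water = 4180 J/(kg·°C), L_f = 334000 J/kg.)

Cooling the water to 0 °C releases 0.484×4180×50.1 = 101358 J.
Melting all 0.411 kg of ice would need 0.411×334000 = 137274 J.
That's not enough to melt it all — equilibrium is at 0 °C with ice remaining.
Mass melted = 101358/334000 ≈ 0.3035 kg.

m_melted ≈ 0.303 kg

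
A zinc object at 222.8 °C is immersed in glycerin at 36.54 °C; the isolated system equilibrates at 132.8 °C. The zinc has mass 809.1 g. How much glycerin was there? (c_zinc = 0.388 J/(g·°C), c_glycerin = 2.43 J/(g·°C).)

|Q_zinc| = |Q_glycerin|:
809.1×0.388×(222.8 − 132.8) = m×2.43×(132.8 − 36.54)
233.91 m = 28254  ⇒  m ≈ 120.8 g

m ≈ 121 g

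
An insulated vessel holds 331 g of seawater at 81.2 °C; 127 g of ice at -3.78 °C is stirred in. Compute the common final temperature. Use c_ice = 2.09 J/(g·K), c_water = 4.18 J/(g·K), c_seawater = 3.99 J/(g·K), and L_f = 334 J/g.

T_f ≈ 34.5 °C

Energy conservation, ΣQ = 0:
ice -3.78→0 °C: 127×2.09×3.78 = 1003.3; melt ice: 127×334 = 42418; meltwater 0→T: 127×4.18×T = 530.86 T; seawater: 1320.7(T − 81.2)
1851.6 T = 107240 − 43421 = 63819
T ≈ 34.47 °C. Since T > 0 °C, the all-ice-melts assumption holds.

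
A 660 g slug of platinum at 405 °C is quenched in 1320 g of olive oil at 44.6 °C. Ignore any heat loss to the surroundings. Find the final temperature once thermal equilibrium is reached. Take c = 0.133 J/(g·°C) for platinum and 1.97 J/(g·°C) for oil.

T_f ≈ 56.4 °C

Net heat exchanged in the isolated system is zero:
660·0.133·(T − 405) + 1320·1.97·(T − 44.6) = 0
87.78(T − 405) + 2600.4(T − 44.6) = 0
(87.78 + 2600.4) T = 87.78·405 + 2600.4·44.6
T ≈ 56.37 °C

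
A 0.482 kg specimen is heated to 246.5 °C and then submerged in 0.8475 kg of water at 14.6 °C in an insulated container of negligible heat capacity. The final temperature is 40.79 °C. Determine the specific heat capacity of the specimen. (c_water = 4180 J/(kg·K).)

c ≈ 936 J/(kg·K)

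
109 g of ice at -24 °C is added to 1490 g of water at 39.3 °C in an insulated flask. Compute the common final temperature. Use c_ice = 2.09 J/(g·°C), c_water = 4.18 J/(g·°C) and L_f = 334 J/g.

T_f ≈ 30.4 °C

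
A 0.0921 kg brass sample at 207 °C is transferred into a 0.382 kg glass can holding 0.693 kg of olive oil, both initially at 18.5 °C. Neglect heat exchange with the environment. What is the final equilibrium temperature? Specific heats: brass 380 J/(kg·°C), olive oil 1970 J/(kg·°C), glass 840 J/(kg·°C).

T_f ≈ 22.3 °C

T_f is the heat-capacity-weighted average of the initial temperatures:
T_f = (35*207 + 1365.2*18.5 + 320.88*18.5) / (35 + 1365.2 + 320.88)
    = 38437 / 1721.1 ≈ 22.33 °C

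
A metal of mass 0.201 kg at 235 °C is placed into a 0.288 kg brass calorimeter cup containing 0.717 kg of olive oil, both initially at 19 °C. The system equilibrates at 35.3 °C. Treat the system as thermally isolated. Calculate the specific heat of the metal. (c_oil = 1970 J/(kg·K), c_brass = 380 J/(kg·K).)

c ≈ 618 J/(kg·K)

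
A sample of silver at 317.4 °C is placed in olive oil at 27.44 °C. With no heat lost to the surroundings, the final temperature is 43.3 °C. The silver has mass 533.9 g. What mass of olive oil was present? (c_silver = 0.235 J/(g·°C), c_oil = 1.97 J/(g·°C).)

Heat lost by the silver = heat gained by the oil:
533.9×0.235×(317.4 − 43.3) = m×1.97×(43.3 − 27.44)
31.24 m = 34390  ⇒  m ≈ 1101 g

m ≈ 1100 g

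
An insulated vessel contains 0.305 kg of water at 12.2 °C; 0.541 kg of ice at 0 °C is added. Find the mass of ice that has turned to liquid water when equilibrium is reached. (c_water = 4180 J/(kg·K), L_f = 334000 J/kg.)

m_melted ≈ 0.0466 kg

Heat available from the water dropping to 0 °C: 0.305·4180·12.2 = 15554 J.
To melt every bit of ice: 0.541·334000 = 180694 J.
That's not enough to melt it all — equilibrium is at 0 °C with ice remaining.
m_melted·334000 = 15554  ⇒  m_melted ≈ 0.04657 kg.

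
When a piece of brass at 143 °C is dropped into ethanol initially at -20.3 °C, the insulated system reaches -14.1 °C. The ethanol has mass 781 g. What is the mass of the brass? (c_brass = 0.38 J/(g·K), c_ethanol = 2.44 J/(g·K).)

Heat lost by the brass = heat gained by the ethanol:
m·0.38·(143 − -14.1) = 781·2.44·(-14.1 − (-20.3))
59.7 m = 11815  ⇒  m ≈ 197.9 g

m ≈ 198 g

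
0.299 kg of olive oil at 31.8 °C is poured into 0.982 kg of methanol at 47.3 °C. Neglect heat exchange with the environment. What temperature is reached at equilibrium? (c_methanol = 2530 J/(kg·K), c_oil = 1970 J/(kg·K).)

Set heat shed by the hot body equal to heat absorbed by the cold body:
0.982*2530*(47.3 − T) = 0.299*1970*(T − 31.8)
2484.5(47.3 − T) = 589.03(T − 31.8)
3073.5 T = 136246  ⇒  T ≈ 44.33 °C

T_f ≈ 44.3 °C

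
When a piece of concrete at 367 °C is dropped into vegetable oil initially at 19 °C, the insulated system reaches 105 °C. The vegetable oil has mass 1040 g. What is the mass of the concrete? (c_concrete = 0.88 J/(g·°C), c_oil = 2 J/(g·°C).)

m ≈ 776 g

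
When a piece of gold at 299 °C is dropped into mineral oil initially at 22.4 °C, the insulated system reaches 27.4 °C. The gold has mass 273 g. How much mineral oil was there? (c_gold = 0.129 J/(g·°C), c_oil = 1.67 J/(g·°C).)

m ≈ 1150 g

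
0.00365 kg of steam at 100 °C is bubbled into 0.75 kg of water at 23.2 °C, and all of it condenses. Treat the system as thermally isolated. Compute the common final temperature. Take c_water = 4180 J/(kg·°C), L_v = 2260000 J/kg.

T_f ≈ 26.2 °C

Conservation of energy gives ΣQ = 0:
latent heat released on condensation: 0.00365·2260000 = 8249
  condensate cools 100→T: 0.00365·4180·(T − 100) = 15.26(T − 100)
  water warms: 0.75·4180·(T − 23.2) = 3135(T − 23.2)
3150.3 T = 8249 + 1525.7 + 72732 = 82507
T ≈ 26.19 °C, under the boiling point, so the assumption holds.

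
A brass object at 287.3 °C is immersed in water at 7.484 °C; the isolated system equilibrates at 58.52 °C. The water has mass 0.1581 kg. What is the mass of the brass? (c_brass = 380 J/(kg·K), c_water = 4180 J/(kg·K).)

m ≈ 0.388 kg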